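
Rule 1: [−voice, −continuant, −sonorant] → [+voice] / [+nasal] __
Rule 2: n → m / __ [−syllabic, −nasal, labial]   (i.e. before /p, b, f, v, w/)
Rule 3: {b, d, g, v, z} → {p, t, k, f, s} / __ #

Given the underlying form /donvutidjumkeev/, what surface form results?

domvutidjumgeef

Rule 1 (post-nasal voicing): /k/ is a voiceless stop immediately after the nasal /m/, so it voices to [g]. /donvutidjumkeev/ → donvutidjumgeev.
Rule 2 (nasal place assimilation): /n/ precedes the labial consonant /v/, so it assimilates in place to [m]. /donvutidjumgeev/ → domvutidjumgeev.
Rule 3 (final devoicing): /v/ is a voiced obstruent in word-final position, so it devoices to [f]. /domvutidjumgeev/ → domvutidjumgeef.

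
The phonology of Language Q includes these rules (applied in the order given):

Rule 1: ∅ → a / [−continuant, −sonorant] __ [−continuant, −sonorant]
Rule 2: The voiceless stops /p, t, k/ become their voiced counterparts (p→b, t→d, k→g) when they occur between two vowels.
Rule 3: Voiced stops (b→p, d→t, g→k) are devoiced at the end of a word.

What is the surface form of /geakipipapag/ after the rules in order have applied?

geagibibabak

Rule 1 (stop-cluster a-epenthesis): no segment meets the environment; /geakipipapag/ is unchanged.
Rule 2 (intervocalic voicing): /k/ is a voiceless stop between vowels /a/ and /i/, so it voices to [g]. /p/ is a voiceless stop between vowels /i/ and /i/, so it voices to [b]. /p/ is a voiceless stop between vowels /i/ and /a/, so it voices to [b]. /p/ is a voiceless stop between vowels /a/ and /a/, so it voices to [b]. /geakipipapag/ → geagibibabag.
Rule 3 (final devoicing): /g/ is a voiced stop in word-final position, so it devoices to [k]. /geagibibabag/ → geagibibabak.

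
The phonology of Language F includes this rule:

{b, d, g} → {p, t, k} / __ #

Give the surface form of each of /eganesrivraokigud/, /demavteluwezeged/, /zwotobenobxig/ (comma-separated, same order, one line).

eganesrivraokigut, demavteluwezeget, zwotobenobxik

/eganesrivraokigud/: /d/ is a voiced stop in word-final position, so it devoices to [t]. → [eganesrivraokigut].
/demavteluwezeged/: /d/ is a voiced stop in word-final position, so it devoices to [t]. → [demavteluwezeget].
/zwotobenobxig/: /g/ is a voiced stop in word-final position, so it devoices to [k]. → [zwotobenobxik].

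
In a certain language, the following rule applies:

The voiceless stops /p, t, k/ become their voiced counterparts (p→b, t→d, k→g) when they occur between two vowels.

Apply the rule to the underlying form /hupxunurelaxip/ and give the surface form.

No segment of /hupxunurelaxip/ meets the structural description of the rule, so the form surfaces unchanged.

hupxunurelaxip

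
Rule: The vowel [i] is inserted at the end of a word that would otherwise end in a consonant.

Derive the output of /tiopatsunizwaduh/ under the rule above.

the form ends in the consonant /h/, so [i] is inserted word-finally.
Surface form: [tiopatsunizwaduhi].

tiopatsunizwaduhi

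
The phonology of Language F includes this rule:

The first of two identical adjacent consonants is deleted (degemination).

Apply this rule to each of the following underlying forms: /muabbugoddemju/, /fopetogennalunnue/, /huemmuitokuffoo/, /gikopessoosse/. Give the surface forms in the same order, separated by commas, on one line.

muabugodemju, fopetogenalunue, huemuitokufoo, gikopesoose

/muabbugoddemju/: /bb/ is a geminate; the first /b/ deletes. /dd/ is a geminate; the first /d/ deletes. → [muabugodemju].
/fopetogennalunnue/: /nn/ is a geminate; the first /n/ deletes. /nn/ is a geminate; the first /n/ deletes. → [fopetogenalunue].
/huemmuitokuffoo/: /mm/ is a geminate; the first /m/ deletes. /ff/ is a geminate; the first /f/ deletes. → [huemuitokufoo].
/gikopessoosse/: /ss/ is a geminate; the first /s/ deletes. /ss/ is a geminate; the first /s/ deletes. → [gikopesoose].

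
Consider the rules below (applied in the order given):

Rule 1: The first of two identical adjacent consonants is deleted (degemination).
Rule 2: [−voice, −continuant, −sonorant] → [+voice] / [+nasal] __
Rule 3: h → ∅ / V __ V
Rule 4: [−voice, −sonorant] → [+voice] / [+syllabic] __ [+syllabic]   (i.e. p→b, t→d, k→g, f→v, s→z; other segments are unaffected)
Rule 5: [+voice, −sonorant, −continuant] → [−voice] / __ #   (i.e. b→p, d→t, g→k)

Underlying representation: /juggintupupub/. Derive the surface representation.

jugindububup

Rule 1 (degemination): /gg/ is a geminate; the first /g/ deletes. /juggintupupub/ → jugintupupub.
Rule 2 (post-nasal voicing): /t/ is a voiceless stop immediately after the nasal /n/, so it voices to [d]. /jugintupupub/ → jugindupupub.
Rule 3 (intervocalic h-deletion): no segment meets the environment; /jugindupupub/ is unchanged.
Rule 4 (intervocalic voicing): /p/ is a voiceless obstruent between vowels /u/ and /u/, so it voices to [b]. /p/ is a voiceless obstruent between vowels /u/ and /u/, so it voices to [b]. /jugindupupub/ → jugindububub.
Rule 5 (final devoicing): /b/ is a voiced stop in word-final position, so it devoices to [p]. /jugindububub/ → jugindububup.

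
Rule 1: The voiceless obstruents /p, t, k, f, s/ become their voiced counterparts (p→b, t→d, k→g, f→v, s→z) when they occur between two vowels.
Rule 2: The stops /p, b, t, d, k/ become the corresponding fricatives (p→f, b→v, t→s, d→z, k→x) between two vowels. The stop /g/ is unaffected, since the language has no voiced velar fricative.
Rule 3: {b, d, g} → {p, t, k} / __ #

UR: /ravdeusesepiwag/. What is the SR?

Rule 1 (intervocalic voicing): /s/ is a voiceless obstruent between vowels /u/ and /e/, so it voices to [z]. /s/ is a voiceless obstruent between vowels /e/ and /e/, so it voices to [z]. /p/ is a voiceless obstruent between vowels /e/ and /i/, so it voices to [b]. /ravdeusesepiwag/ → ravdeuzezebiwag.
Rule 2 (intervocalic spirantization): /b/ is a stop between vowels /e/ and /i/, so it spirantizes to the fricative [v]. /ravdeuzezebiwag/ → ravdeuzezeviwag.
Rule 3 (final devoicing): /g/ is a voiced stop in word-final position, so it devoices to [k]. /ravdeuzezeviwag/ → ravdeuzezeviwak.

ravdeuzezeviwak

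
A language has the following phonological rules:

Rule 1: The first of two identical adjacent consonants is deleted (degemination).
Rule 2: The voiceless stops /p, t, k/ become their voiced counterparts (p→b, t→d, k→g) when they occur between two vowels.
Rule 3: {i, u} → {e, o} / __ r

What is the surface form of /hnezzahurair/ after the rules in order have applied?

Rule 1 (degemination): /zz/ is a geminate; the first /z/ deletes. /hnezzahurair/ → hnezahurair.
Rule 2 (intervocalic voicing): no segment meets the environment; /hnezahurair/ is unchanged.
Rule 3 (pre-rhotic lowering): /u/ is a high vowel immediately before /r/, so it lowers to [o]. /i/ is a high vowel immediately before /r/, so it lowers to [e]. /hnezahurair/ → hnezahoraer.

hnezahoraer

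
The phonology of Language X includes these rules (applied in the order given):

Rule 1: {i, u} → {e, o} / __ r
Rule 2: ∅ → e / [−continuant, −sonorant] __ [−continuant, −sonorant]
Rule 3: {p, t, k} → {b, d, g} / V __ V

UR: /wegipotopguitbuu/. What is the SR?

Rule 1 (pre-rhotic lowering): no segment meets the environment; /wegipotopguitbuu/ is unchanged.
Rule 2 (stop-cluster e-epenthesis): /p/ and /g/ form a stop–stop cluster, so [e] is inserted between them. /t/ and /b/ form a stop–stop cluster, so [e] is inserted between them. /wegipotopguitbuu/ → wegipotopeguitebuu.
Rule 3 (intervocalic voicing): /p/ is a voiceless stop between vowels /i/ and /o/, so it voices to [b]. /t/ is a voiceless stop between vowels /o/ and /o/, so it voices to [d]. /p/ is a voiceless stop between vowels /o/ and /e/, so it voices to [b]. /t/ is a voiceless stop between vowels /i/ and /e/, so it voices to [d]. /wegipotopeguitebuu/ → wegibodobeguidebuu.

wegibodobeguidebuu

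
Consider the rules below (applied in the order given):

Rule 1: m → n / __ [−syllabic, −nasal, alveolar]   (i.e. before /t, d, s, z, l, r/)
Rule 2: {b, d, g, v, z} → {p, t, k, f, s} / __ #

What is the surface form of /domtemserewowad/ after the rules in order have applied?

Rule 1 (nasal place assimilation): /m/ precedes the alveolar consonant /t/, so it assimilates in place to [n]. /m/ precedes the alveolar consonant /s/, so it assimilates in place to [n]. /domtemserewowad/ → dontenserewowad.
Rule 2 (final devoicing): /d/ is a voiced obstruent in word-final position, so it devoices to [t]. /dontenserewowad/ → dontenserewowat.

dontenserewowat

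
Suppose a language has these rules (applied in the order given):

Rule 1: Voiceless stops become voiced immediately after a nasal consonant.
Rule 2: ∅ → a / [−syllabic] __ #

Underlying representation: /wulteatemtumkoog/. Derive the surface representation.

wulteatemdumgooga

Rule 1 (post-nasal voicing): /t/ is a voiceless stop immediately after the nasal /m/, so it voices to [d]. /k/ is a voiceless stop immediately after the nasal /m/, so it voices to [g]. /wulteatemtumkoog/ → wulteatemdumgoog.
Rule 2 (final a-epenthesis): the form ends in the consonant /g/, so [a] is inserted word-finally. /wulteatemdumgoog/ → wulteatemdumgooga.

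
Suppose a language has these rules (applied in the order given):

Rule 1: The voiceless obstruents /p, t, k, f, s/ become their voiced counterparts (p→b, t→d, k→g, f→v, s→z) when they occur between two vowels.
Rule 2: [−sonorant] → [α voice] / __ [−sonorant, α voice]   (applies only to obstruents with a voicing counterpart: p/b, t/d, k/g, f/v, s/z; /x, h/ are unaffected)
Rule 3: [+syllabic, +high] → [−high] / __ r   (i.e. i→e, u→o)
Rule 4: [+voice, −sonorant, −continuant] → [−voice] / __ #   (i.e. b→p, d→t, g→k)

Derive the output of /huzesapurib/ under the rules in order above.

Rule 1 (intervocalic voicing): /s/ is a voiceless obstruent between vowels /e/ and /a/, so it voices to [z]. /p/ is a voiceless obstruent between vowels /a/ and /u/, so it voices to [b]. /huzesapurib/ → huzezaburib.
Rule 2 (regressive voicing assimilation): no segment meets the environment; /huzezaburib/ is unchanged.
Rule 3 (pre-rhotic lowering): /u/ is a high vowel immediately before /r/, so it lowers to [o]. /huzezaburib/ → huzezaborib.
Rule 4 (final devoicing): /b/ is a voiced stop in word-final position, so it devoices to [p]. /huzezaborib/ → huzezaborip.

huzezaborip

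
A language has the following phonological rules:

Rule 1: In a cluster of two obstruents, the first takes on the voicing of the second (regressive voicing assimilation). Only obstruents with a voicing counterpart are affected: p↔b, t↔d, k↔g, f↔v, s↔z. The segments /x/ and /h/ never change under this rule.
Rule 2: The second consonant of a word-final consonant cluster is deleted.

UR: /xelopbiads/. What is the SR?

xelobbiat

Rule 1 (regressive voicing assimilation): /p/ precedes the voiced obstruent /b/, so it voices to [b] by assimilation. /d/ precedes the voiceless obstruent /s/, so it devoices to [t] by assimilation. /xelopbiads/ → xelobbiats.
Rule 2 (final cluster simplification): /s/ is the second consonant of a word-final cluster /ts/, so it deletes. /xelobbiats/ → xelobbiat.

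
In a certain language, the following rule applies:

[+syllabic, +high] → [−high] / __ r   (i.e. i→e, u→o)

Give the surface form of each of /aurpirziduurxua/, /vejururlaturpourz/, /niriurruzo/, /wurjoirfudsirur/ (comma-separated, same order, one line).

aorperziduorxua, vejororlatorpoorz, neriorruzo, worjoerfudseror

/aurpirziduurxua/: /u/ is a high vowel immediately before /r/, so it lowers to [o]. /i/ is a high vowel immediately before /r/, so it lowers to [e]. /u/ is a high vowel immediately before /r/, so it lowers to [o]. → [aorperziduorxua].
/vejururlaturpourz/: /u/ is a high vowel immediately before /r/, so it lowers to [o]. /u/ is a high vowel immediately before /r/, so it lowers to [o]. /u/ is a high vowel immediately before /r/, so it lowers to [o]. /u/ is a high vowel immediately before /r/, so it lowers to [o]. → [vejororlatorpoorz].
/niriurruzo/: /i/ is a high vowel immediately before /r/, so it lowers to [e]. /u/ is a high vowel immediately before /r/, so it lowers to [o]. → [neriorruzo].
/wurjoirfudsirur/: /u/ is a high vowel immediately before /r/, so it lowers to [o]. /i/ is a high vowel immediately before /r/, so it lowers to [e]. /i/ is a high vowel immediately before /r/, so it lowers to [e]. /u/ is a high vowel immediately before /r/, so it lowers to [o]. → [worjoerfudseror].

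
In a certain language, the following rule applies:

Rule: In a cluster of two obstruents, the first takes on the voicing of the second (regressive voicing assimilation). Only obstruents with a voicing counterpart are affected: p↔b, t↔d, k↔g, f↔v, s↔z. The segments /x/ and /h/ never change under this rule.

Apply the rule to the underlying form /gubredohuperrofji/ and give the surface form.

No segment of /gubredohuperrofji/ meets the structural description of the rule, so the form surfaces unchanged.

gubredohuperrofji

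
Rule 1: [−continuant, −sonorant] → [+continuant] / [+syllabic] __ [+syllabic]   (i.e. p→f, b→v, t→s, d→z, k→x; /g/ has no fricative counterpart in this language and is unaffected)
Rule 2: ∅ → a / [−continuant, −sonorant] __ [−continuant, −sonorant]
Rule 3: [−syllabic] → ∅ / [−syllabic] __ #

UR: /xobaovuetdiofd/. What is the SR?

xovaovuetadiof

Rule 1 (intervocalic spirantization): /b/ is a stop between vowels /o/ and /a/, so it spirantizes to the fricative [v]. /xobaovuetdiofd/ → xovaovuetdiofd.
Rule 2 (stop-cluster a-epenthesis): /t/ and /d/ form a stop–stop cluster, so [a] is inserted between them. /xovaovuetdiofd/ → xovaovuetadiofd.
Rule 3 (final cluster simplification): /d/ is the second consonant of a word-final cluster /fd/, so it deletes. /xovaovuetadiofd/ → xovaovuetadiof.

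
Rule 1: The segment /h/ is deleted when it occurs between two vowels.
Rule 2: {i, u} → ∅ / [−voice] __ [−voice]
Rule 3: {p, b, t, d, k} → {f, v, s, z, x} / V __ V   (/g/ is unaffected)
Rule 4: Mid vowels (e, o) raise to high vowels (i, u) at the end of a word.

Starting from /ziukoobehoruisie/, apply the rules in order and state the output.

ziuxooveoruisii

Rule 1 (intervocalic h-deletion): /h/ occurs between vowels /e/ and /o/, so it deletes. /ziukoobehoruisie/ → ziukoobeoruisie.
Rule 2 (high vowel syncope): no segment meets the environment; /ziukoobeoruisie/ is unchanged.
Rule 3 (intervocalic spirantization): /k/ is a stop between vowels /u/ and /o/, so it spirantizes to the fricative [x]. /b/ is a stop between vowels /o/ and /e/, so it spirantizes to the fricative [v]. /ziukoobeoruisie/ → ziuxooveoruisie.
Rule 4 (final vowel raising): /e/ is a mid vowel in word-final position, so it raises to [i]. /ziuxooveoruisie/ → ziuxooveoruisii.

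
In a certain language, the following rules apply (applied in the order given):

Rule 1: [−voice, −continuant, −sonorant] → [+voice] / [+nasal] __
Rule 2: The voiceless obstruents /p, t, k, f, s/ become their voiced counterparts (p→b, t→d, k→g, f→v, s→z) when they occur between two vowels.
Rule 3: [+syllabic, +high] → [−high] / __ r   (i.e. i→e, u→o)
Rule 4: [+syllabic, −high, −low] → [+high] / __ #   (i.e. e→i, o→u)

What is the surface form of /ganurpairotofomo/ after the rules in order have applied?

ganorpaerodovomu

Rule 1 (post-nasal voicing): no segment meets the environment; /ganurpairotofomo/ is unchanged.
Rule 2 (intervocalic voicing): /t/ is a voiceless obstruent between vowels /o/ and /o/, so it voices to [d]. /f/ is a voiceless obstruent between vowels /o/ and /o/, so it voices to [v]. /ganurpairotofomo/ → ganurpairodovomo.
Rule 3 (pre-rhotic lowering): /u/ is a high vowel immediately before /r/, so it lowers to [o]. /i/ is a high vowel immediately before /r/, so it lowers to [e]. /ganurpairodovomo/ → ganorpaerodovomo.
Rule 4 (final vowel raising): /o/ is a mid vowel in word-final position, so it raises to [u]. /ganorpaerodovomo/ → ganorpaerodovomu.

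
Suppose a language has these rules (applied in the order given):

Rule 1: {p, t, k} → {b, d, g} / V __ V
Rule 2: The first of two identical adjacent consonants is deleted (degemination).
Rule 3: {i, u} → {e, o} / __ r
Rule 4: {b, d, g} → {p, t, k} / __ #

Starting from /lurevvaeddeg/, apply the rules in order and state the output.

lorevaedek

Rule 1 (intervocalic voicing): no segment meets the environment; /lurevvaeddeg/ is unchanged.
Rule 2 (degemination): /vv/ is a geminate; the first /v/ deletes. /dd/ is a geminate; the first /d/ deletes. /lurevvaeddeg/ → lurevaedeg.
Rule 3 (pre-rhotic lowering): /u/ is a high vowel immediately before /r/, so it lowers to [o]. /lurevaedeg/ → lorevaedeg.
Rule 4 (final devoicing): /g/ is a voiced stop in word-final position, so it devoices to [k]. /lorevaedeg/ → lorevaedek.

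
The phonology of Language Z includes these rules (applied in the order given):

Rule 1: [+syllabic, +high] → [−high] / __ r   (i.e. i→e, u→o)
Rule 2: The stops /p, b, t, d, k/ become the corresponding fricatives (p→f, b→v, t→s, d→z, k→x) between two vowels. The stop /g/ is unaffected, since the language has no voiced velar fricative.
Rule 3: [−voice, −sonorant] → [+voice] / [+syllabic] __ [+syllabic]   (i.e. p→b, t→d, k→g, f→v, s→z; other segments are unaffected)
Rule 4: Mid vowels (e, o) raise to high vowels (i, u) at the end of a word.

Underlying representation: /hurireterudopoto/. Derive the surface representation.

horerezeruzovozu

Rule 1 (pre-rhotic lowering): /u/ is a high vowel immediately before /r/, so it lowers to [o]. /i/ is a high vowel immediately before /r/, so it lowers to [e]. /hurireterudopoto/ → horereterudopoto.
Rule 2 (intervocalic spirantization): /t/ is a stop between vowels /e/ and /e/, so it spirantizes to the fricative [s]. /d/ is a stop between vowels /u/ and /o/, so it spirantizes to the fricative [z]. /p/ is a stop between vowels /o/ and /o/, so it spirantizes to the fricative [f]. /t/ is a stop between vowels /o/ and /o/, so it spirantizes to the fricative [s]. /horereterudopoto/ → horereseruzofoso.
Rule 3 (intervocalic voicing): /s/ is a voiceless obstruent between vowels /e/ and /e/, so it voices to [z]. /f/ is a voiceless obstruent between vowels /o/ and /o/, so it voices to [v]. /s/ is a voiceless obstruent between vowels /o/ and /o/, so it voices to [z]. /horereseruzofoso/ → horerezeruzovozo.
Rule 4 (final vowel raising): /o/ is a mid vowel in word-final position, so it raises to [u]. /horerezeruzovozo/ → horerezeruzovozu.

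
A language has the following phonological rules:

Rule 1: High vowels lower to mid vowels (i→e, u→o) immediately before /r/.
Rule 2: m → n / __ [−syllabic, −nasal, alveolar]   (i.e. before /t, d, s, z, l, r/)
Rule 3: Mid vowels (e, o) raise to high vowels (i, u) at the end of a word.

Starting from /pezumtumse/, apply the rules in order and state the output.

Rule 1 (pre-rhotic lowering): no segment meets the environment; /pezumtumse/ is unchanged.
Rule 2 (nasal place assimilation): /m/ precedes the alveolar consonant /t/, so it assimilates in place to [n]. /m/ precedes the alveolar consonant /s/, so it assimilates in place to [n]. /pezumtumse/ → pezuntunse.
Rule 3 (final vowel raising): /e/ is a mid vowel in word-final position, so it raises to [i]. /pezuntunse/ → pezuntunsi.

pezuntunsi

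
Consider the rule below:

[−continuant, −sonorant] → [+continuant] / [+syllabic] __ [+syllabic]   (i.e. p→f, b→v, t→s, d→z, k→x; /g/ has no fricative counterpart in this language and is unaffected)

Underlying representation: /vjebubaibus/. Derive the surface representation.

/b/ is a stop between vowels /e/ and /u/, so it spirantizes to the fricative [v].
/b/ is a stop between vowels /u/ and /a/, so it spirantizes to the fricative [v].
/b/ is a stop between vowels /i/ and /u/, so it spirantizes to the fricative [v].
Surface form: [vjevuvaivus].

vjevuvaivus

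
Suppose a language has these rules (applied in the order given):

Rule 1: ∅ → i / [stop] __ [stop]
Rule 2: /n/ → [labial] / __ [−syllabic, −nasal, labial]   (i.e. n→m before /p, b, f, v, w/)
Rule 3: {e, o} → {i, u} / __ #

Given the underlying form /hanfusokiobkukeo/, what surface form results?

hamfusokiobikukeu

Rule 1 (stop-cluster i-epenthesis): /b/ and /k/ form a stop–stop cluster, so [i] is inserted between them. /hanfusokiobkukeo/ → hanfusokiobikukeo.
Rule 2 (nasal place assimilation): /n/ precedes the labial consonant /f/, so it assimilates in place to [m]. /hanfusokiobikukeo/ → hamfusokiobikukeo.
Rule 3 (final vowel raising): /o/ is a mid vowel in word-final position, so it raises to [u]. /hamfusokiobikukeo/ → hamfusokiobikukeu.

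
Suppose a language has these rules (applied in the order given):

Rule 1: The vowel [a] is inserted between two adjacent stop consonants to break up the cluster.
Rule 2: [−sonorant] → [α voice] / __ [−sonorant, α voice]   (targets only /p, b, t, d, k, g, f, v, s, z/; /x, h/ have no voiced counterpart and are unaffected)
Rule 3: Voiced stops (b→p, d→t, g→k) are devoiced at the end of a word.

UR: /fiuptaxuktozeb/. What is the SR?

Rule 1 (stop-cluster a-epenthesis): /p/ and /t/ form a stop–stop cluster, so [a] is inserted between them. /k/ and /t/ form a stop–stop cluster, so [a] is inserted between them. /fiuptaxuktozeb/ → fiupataxukatozeb.
Rule 2 (regressive voicing assimilation): no segment meets the environment; /fiupataxukatozeb/ is unchanged.
Rule 3 (final devoicing): /b/ is a voiced stop in word-final position, so it devoices to [p]. /fiupataxukatozeb/ → fiupataxukatozep.

fiupataxukatozep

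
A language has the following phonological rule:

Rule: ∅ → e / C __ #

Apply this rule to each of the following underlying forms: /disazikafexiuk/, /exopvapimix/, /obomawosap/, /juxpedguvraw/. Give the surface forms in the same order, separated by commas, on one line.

/disazikafexiuk/: the form ends in the consonant /k/, so [e] is inserted word-finally. → [disazikafexiuke].
/exopvapimix/: the form ends in the consonant /x/, so [e] is inserted word-finally. → [exopvapimixe].
/obomawosap/: the form ends in the consonant /p/, so [e] is inserted word-finally. → [obomawosape].
/juxpedguvraw/: the form ends in the consonant /w/, so [e] is inserted word-finally. → [juxpedguvrawe].

disazikafexiuke, exopvapimixe, obomawosape, juxpedguvrawe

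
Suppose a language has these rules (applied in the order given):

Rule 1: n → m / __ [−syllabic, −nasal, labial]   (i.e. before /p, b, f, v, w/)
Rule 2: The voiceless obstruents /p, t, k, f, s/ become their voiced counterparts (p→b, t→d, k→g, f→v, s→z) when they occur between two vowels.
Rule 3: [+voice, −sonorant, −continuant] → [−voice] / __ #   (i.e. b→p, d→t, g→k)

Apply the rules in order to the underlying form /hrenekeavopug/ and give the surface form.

hrenegeavobuk

Rule 1 (nasal place assimilation): no segment meets the environment; /hrenekeavopug/ is unchanged.
Rule 2 (intervocalic voicing): /k/ is a voiceless obstruent between vowels /e/ and /e/, so it voices to [g]. /p/ is a voiceless obstruent between vowels /o/ and /u/, so it voices to [b]. /hrenekeavopug/ → hrenegeavobug.
Rule 3 (final devoicing): /g/ is a voiced stop in word-final position, so it devoices to [k]. /hrenegeavobug/ → hrenegeavobuk.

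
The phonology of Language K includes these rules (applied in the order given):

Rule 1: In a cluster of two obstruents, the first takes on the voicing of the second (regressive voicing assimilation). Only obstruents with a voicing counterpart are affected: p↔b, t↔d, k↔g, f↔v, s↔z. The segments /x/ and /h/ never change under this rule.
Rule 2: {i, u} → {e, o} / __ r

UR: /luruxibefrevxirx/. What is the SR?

loruxibefrefxerx

Rule 1 (regressive voicing assimilation): /v/ precedes the voiceless obstruent /x/, so it devoices to [f] by assimilation. /luruxibefrevxirx/ → luruxibefrefxirx.
Rule 2 (pre-rhotic lowering): /u/ is a high vowel immediately before /r/, so it lowers to [o]. /i/ is a high vowel immediately before /r/, so it lowers to [e]. /luruxibefrefxirx/ → loruxibefrefxerx.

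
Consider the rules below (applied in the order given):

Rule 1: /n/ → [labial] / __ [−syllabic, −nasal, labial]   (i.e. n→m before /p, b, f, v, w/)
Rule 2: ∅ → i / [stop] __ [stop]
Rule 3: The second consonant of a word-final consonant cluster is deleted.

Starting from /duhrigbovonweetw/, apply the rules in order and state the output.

Rule 1 (nasal place assimilation): /n/ precedes the labial consonant /w/, so it assimilates in place to [m]. /duhrigbovonweetw/ → duhrigbovomweetw.
Rule 2 (stop-cluster i-epenthesis): /g/ and /b/ form a stop–stop cluster, so [i] is inserted between them. /duhrigbovomweetw/ → duhrigibovomweetw.
Rule 3 (final cluster simplification): /w/ is the second consonant of a word-final cluster /tw/, so it deletes. /duhrigibovomweetw/ → duhrigibovomweet.

duhrigibovomweet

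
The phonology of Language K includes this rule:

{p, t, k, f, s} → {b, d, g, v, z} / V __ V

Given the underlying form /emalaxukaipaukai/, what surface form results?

emalaxugaibaugai

/k/ is a voiceless obstruent between vowels /u/ and /a/, so it voices to [g].
/p/ is a voiceless obstruent between vowels /i/ and /a/, so it voices to [b].
/k/ is a voiceless obstruent between vowels /u/ and /a/, so it voices to [g].
Surface form: [emalaxugaibaugai].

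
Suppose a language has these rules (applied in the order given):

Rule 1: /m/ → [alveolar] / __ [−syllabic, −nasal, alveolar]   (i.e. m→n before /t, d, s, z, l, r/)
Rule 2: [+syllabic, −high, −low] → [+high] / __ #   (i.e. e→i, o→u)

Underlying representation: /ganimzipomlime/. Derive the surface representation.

ganinziponlimi

Rule 1 (nasal place assimilation): /m/ precedes the alveolar consonant /z/, so it assimilates in place to [n]. /m/ precedes the alveolar consonant /l/, so it assimilates in place to [n]. /ganimzipomlime/ → ganinziponlime.
Rule 2 (final vowel raising): /e/ is a mid vowel in word-final position, so it raises to [i]. /ganinziponlime/ → ganinziponlimi.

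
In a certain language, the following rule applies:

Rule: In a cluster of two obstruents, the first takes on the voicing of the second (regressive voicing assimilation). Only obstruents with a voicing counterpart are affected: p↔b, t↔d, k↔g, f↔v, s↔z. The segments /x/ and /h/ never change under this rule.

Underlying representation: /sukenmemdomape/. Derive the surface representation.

sukenmemdomape

No segment of /sukenmemdomape/ meets the structural description of the rule, so the form surfaces unchanged.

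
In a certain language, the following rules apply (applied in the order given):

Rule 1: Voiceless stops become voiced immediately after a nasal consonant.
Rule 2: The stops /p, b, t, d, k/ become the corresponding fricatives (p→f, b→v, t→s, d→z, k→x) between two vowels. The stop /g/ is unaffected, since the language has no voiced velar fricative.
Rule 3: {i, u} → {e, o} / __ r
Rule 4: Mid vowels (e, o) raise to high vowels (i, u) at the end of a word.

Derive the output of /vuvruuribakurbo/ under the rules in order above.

vuvruorivaxorbu

Rule 1 (post-nasal voicing): no segment meets the environment; /vuvruuribakurbo/ is unchanged.
Rule 2 (intervocalic spirantization): /b/ is a stop between vowels /i/ and /a/, so it spirantizes to the fricative [v]. /k/ is a stop between vowels /a/ and /u/, so it spirantizes to the fricative [x]. /vuvruuribakurbo/ → vuvruurivaxurbo.
Rule 3 (pre-rhotic lowering): /u/ is a high vowel immediately before /r/, so it lowers to [o]. /u/ is a high vowel immediately before /r/, so it lowers to [o]. /vuvruurivaxurbo/ → vuvruorivaxorbo.
Rule 4 (final vowel raising): /o/ is a mid vowel in word-final position, so it raises to [u]. /vuvruorivaxorbo/ → vuvruorivaxorbu.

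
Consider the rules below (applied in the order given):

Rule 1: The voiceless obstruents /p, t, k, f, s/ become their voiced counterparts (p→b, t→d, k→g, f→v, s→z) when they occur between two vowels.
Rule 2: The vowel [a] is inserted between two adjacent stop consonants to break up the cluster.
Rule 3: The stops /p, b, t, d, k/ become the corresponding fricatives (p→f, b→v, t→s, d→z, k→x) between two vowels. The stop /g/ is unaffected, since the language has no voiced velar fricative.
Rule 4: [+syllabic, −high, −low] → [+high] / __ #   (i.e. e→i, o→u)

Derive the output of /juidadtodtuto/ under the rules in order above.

juizazasozasuzu

Rule 1 (intervocalic voicing): /t/ is a voiceless obstruent between vowels /u/ and /o/, so it voices to [d]. /juidadtodtuto/ → juidadtodtudo.
Rule 2 (stop-cluster a-epenthesis): /d/ and /t/ form a stop–stop cluster, so [a] is inserted between them. /d/ and /t/ form a stop–stop cluster, so [a] is inserted between them. /juidadtodtudo/ → juidadatodatudo.
Rule 3 (intervocalic spirantization): /d/ is a stop between vowels /i/ and /a/, so it spirantizes to the fricative [z]. /d/ is a stop between vowels /a/ and /a/, so it spirantizes to the fricative [z]. /t/ is a stop between vowels /a/ and /o/, so it spirantizes to the fricative [s]. /d/ is a stop between vowels /o/ and /a/, so it spirantizes to the fricative [z]. /t/ is a stop between vowels /a/ and /u/, so it spirantizes to the fricative [s]. /d/ is a stop between vowels /u/ and /o/, so it spirantizes to the fricative [z]. /juidadatodatudo/ → juizazasozasuzo.
Rule 4 (final vowel raising): /o/ is a mid vowel in word-final position, so it raises to [u]. /juizazasozasuzo/ → juizazasozasuzu.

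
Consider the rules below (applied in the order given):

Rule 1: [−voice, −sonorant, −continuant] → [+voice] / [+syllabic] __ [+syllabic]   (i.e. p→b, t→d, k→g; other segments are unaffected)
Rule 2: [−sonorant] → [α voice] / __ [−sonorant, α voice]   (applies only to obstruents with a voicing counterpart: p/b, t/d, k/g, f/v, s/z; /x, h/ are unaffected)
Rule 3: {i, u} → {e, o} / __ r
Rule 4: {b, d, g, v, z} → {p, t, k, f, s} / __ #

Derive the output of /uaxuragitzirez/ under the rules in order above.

uaxoragidzeres

Rule 1 (intervocalic voicing): no segment meets the environment; /uaxuragitzirez/ is unchanged.
Rule 2 (regressive voicing assimilation): /t/ precedes the voiced obstruent /z/, so it voices to [d] by assimilation. /uaxuragitzirez/ → uaxuragidzirez.
Rule 3 (pre-rhotic lowering): /u/ is a high vowel immediately before /r/, so it lowers to [o]. /i/ is a high vowel immediately before /r/, so it lowers to [e]. /uaxuragidzirez/ → uaxoragidzerez.
Rule 4 (final devoicing): /z/ is a voiced obstruent in word-final position, so it devoices to [s]. /uaxoragidzerez/ → uaxoragidzeres.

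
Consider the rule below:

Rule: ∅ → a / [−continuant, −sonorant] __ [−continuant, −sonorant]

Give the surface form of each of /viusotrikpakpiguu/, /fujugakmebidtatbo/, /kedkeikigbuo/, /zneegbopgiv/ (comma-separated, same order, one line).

/viusotrikpakpiguu/: /k/ and /p/ form a stop–stop cluster, so [a] is inserted between them. /k/ and /p/ form a stop–stop cluster, so [a] is inserted between them. → [viusotrikapakapiguu].
/fujugakmebidtatbo/: /d/ and /t/ form a stop–stop cluster, so [a] is inserted between them. /t/ and /b/ form a stop–stop cluster, so [a] is inserted between them. → [fujugakmebidatatabo].
/kedkeikigbuo/: /d/ and /k/ form a stop–stop cluster, so [a] is inserted between them. /g/ and /b/ form a stop–stop cluster, so [a] is inserted between them. → [kedakeikigabuo].
/zneegbopgiv/: /g/ and /b/ form a stop–stop cluster, so [a] is inserted between them. /p/ and /g/ form a stop–stop cluster, so [a] is inserted between them. → [zneegabopagiv].

viusotrikapakapiguu, fujugakmebidatatabo, kedakeikigabuo, zneegabopagiv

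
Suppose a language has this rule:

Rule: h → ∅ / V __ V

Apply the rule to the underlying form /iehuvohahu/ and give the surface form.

/h/ occurs between vowels /e/ and /u/, so it deletes.
/h/ occurs between vowels /o/ and /a/, so it deletes.
/h/ occurs between vowels /a/ and /u/, so it deletes.
Surface form: [ieuvoau].

ieuvoau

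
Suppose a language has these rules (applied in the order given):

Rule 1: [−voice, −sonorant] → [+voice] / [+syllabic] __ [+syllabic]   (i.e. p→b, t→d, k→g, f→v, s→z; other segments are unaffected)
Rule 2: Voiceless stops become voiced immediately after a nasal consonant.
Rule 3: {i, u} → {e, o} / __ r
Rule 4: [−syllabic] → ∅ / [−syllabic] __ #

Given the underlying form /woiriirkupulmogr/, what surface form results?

Rule 1 (intervocalic voicing): /p/ is a voiceless obstruent between vowels /u/ and /u/, so it voices to [b]. /woiriirkupulmogr/ → woiriirkubulmogr.
Rule 2 (post-nasal voicing): no segment meets the environment; /woiriirkubulmogr/ is unchanged.
Rule 3 (pre-rhotic lowering): /i/ is a high vowel immediately before /r/, so it lowers to [e]. /i/ is a high vowel immediately before /r/, so it lowers to [e]. /woiriirkubulmogr/ → woerierkubulmogr.
Rule 4 (final cluster simplification): /r/ is the second consonant of a word-final cluster /gr/, so it deletes. /woerierkubulmogr/ → woerierkubulmog.

woerierkubulmog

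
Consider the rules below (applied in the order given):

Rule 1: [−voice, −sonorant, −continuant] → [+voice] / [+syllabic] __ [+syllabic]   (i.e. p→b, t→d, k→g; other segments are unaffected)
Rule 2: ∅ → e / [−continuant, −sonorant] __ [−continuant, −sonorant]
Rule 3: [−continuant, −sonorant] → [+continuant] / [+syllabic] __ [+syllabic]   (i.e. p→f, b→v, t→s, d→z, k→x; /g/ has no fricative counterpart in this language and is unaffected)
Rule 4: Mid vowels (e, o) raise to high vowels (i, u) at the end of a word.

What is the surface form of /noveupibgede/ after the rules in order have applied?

Rule 1 (intervocalic voicing): /p/ is a voiceless stop between vowels /u/ and /i/, so it voices to [b]. /noveupibgede/ → noveubibgede.
Rule 2 (stop-cluster e-epenthesis): /b/ and /g/ form a stop–stop cluster, so [e] is inserted between them. /noveubibgede/ → noveubibegede.
Rule 3 (intervocalic spirantization): /b/ is a stop between vowels /u/ and /i/, so it spirantizes to the fricative [v]. /b/ is a stop between vowels /i/ and /e/, so it spirantizes to the fricative [v]. /d/ is a stop between vowels /e/ and /e/, so it spirantizes to the fricative [z]. /noveubibegede/ → noveuvivegeze.
Rule 4 (final vowel raising): /e/ is a mid vowel in word-final position, so it raises to [i]. /noveuvivegeze/ → noveuvivegezi.

noveuvivegezi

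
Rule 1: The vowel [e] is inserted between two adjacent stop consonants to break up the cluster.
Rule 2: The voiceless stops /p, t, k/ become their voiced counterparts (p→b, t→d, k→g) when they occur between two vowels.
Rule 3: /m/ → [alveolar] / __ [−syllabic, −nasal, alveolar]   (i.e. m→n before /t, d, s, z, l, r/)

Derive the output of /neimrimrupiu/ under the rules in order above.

Rule 1 (stop-cluster e-epenthesis): no segment meets the environment; /neimrimrupiu/ is unchanged.
Rule 2 (intervocalic voicing): /p/ is a voiceless stop between vowels /u/ and /i/, so it voices to [b]. /neimrimrupiu/ → neimrimrubiu.
Rule 3 (nasal place assimilation): /m/ precedes the alveolar consonant /r/, so it assimilates in place to [n]. /m/ precedes the alveolar consonant /r/, so it assimilates in place to [n]. /neimrimrubiu/ → neinrinrubiu.

neinrinrubiu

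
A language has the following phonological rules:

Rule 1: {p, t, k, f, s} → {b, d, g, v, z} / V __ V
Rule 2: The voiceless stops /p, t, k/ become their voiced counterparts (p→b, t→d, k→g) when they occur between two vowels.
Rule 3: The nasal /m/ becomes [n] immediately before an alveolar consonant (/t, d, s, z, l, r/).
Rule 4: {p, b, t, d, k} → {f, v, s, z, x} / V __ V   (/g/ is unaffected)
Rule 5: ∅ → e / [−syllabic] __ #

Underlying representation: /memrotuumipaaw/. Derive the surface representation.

Rule 1 (intervocalic voicing): /t/ is a voiceless obstruent between vowels /o/ and /u/, so it voices to [d]. /p/ is a voiceless obstruent between vowels /i/ and /a/, so it voices to [b]. /memrotuumipaaw/ → memroduumibaaw.
Rule 2 (intervocalic voicing): no segment meets the environment; /memroduumibaaw/ is unchanged.
Rule 3 (nasal place assimilation): /m/ precedes the alveolar consonant /r/, so it assimilates in place to [n]. /memroduumibaaw/ → menroduumibaaw.
Rule 4 (intervocalic spirantization): /d/ is a stop between vowels /o/ and /u/, so it spirantizes to the fricative [z]. /b/ is a stop between vowels /i/ and /a/, so it spirantizes to the fricative [v]. /menroduumibaaw/ → menrozuumivaaw.
Rule 5 (final e-epenthesis): the form ends in the consonant /w/, so [e] is inserted word-finally. /menrozuumivaaw/ → menrozuumivaawe.

menrozuumivaawe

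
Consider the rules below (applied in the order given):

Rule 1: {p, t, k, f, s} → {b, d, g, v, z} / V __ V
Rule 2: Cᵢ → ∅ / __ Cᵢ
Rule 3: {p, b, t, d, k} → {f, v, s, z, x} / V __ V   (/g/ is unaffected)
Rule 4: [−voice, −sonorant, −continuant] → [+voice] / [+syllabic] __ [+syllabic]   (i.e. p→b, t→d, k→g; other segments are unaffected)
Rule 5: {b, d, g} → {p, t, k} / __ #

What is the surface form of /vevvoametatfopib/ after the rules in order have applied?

vevoamezatfovip

Rule 1 (intervocalic voicing): /t/ is a voiceless obstruent between vowels /e/ and /a/, so it voices to [d]. /p/ is a voiceless obstruent between vowels /o/ and /i/, so it voices to [b]. /vevvoametatfopib/ → vevvoamedatfobib.
Rule 2 (degemination): /vv/ is a geminate; the first /v/ deletes. /vevvoamedatfobib/ → vevoamedatfobib.
Rule 3 (intervocalic spirantization): /d/ is a stop between vowels /e/ and /a/, so it spirantizes to the fricative [z]. /b/ is a stop between vowels /o/ and /i/, so it spirantizes to the fricative [v]. /vevoamedatfobib/ → vevoamezatfovib.
Rule 4 (intervocalic voicing): no segment meets the environment; /vevoamezatfovib/ is unchanged.
Rule 5 (final devoicing): /b/ is a voiced stop in word-final position, so it devoices to [p]. /vevoamezatfovib/ → vevoamezatfovip.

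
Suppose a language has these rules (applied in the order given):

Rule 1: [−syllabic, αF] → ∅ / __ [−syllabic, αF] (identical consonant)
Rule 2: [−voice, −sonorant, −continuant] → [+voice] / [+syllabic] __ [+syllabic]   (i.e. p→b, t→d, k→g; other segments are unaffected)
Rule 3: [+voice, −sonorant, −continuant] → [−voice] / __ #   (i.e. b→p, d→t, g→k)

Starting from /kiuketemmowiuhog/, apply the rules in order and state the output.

kiugedemowiuhok

Rule 1 (degemination): /mm/ is a geminate; the first /m/ deletes. /kiuketemmowiuhog/ → kiuketemowiuhog.
Rule 2 (intervocalic voicing): /k/ is a voiceless stop between vowels /u/ and /e/, so it voices to [g]. /t/ is a voiceless stop between vowels /e/ and /e/, so it voices to [d]. /kiuketemowiuhog/ → kiugedemowiuhog.
Rule 3 (final devoicing): /g/ is a voiced stop in word-final position, so it devoices to [k]. /kiugedemowiuhog/ → kiugedemowiuhok.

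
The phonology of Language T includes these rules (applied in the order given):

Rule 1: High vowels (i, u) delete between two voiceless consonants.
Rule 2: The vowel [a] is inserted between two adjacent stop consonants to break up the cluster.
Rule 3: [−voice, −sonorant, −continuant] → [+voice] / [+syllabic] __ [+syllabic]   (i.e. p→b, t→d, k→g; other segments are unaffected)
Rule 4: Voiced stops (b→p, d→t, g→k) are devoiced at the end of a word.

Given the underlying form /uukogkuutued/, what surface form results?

Rule 1 (high vowel syncope): no segment meets the environment; /uukogkuutued/ is unchanged.
Rule 2 (stop-cluster a-epenthesis): /g/ and /k/ form a stop–stop cluster, so [a] is inserted between them. /uukogkuutued/ → uukogakuutued.
Rule 3 (intervocalic voicing): /k/ is a voiceless stop between vowels /u/ and /o/, so it voices to [g]. /k/ is a voiceless stop between vowels /a/ and /u/, so it voices to [g]. /t/ is a voiceless stop between vowels /u/ and /u/, so it voices to [d]. /uukogakuutued/ → uugogaguudued.
Rule 4 (final devoicing): /d/ is a voiced stop in word-final position, so it devoices to [t]. /uugogaguudued/ → uugogaguuduet.

uugogaguuduet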